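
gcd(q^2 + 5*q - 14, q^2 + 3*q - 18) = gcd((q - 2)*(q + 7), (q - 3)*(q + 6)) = 1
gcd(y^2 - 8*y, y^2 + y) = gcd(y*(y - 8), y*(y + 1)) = y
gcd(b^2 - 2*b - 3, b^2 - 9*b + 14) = 1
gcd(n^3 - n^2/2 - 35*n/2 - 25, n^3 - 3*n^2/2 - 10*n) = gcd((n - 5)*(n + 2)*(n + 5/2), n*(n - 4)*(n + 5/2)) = n + 5/2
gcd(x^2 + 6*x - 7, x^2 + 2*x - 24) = 1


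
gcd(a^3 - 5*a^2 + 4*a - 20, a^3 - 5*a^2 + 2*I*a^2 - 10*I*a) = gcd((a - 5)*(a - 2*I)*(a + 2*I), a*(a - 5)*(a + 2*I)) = a^2 + a*(-5 + 2*I) - 10*I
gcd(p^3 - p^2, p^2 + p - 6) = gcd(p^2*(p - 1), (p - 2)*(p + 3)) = 1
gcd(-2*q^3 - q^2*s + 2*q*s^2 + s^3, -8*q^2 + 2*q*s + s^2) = 1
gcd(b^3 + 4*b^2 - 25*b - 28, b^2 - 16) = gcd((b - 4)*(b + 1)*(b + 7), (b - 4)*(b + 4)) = b - 4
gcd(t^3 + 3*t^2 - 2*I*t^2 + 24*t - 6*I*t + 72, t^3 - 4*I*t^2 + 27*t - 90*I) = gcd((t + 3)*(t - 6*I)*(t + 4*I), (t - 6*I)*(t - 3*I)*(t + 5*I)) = t - 6*I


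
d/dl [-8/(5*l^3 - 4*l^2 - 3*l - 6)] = 8*(15*l^2 - 8*l - 3)/(-5*l^3 + 4*l^2 + 3*l + 6)^2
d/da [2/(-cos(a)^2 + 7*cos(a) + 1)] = 2*(7 - 2*cos(a))*sin(a)/(sin(a)^2 + 7*cos(a))^2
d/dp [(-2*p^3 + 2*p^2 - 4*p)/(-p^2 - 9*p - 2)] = 2*(p^4 + 18*p^3 - 5*p^2 - 4*p + 4)/(p^4 + 18*p^3 + 85*p^2 + 36*p + 4)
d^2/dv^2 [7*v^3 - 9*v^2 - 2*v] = 42*v - 18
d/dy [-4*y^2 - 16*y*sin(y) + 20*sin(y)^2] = -16*y*cos(y) - 8*y - 16*sin(y) + 20*sin(2*y)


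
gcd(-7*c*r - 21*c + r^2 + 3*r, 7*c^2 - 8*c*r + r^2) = -7*c + r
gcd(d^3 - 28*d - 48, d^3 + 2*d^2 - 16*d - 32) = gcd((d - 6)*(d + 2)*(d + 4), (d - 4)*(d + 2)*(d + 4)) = d^2 + 6*d + 8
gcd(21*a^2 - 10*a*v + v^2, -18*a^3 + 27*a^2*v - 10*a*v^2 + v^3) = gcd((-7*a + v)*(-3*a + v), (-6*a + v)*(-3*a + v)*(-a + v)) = -3*a + v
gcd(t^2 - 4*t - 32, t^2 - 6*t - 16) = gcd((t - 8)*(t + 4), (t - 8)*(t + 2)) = t - 8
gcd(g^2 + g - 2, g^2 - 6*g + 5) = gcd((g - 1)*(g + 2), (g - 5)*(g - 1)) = g - 1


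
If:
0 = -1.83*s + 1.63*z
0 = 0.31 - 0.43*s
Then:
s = 0.72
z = 0.81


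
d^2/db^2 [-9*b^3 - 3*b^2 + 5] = -54*b - 6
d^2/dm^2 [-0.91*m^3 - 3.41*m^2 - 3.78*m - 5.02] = -5.46*m - 6.82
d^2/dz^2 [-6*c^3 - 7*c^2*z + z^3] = 6*z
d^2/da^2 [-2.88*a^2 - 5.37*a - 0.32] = -5.76000000000000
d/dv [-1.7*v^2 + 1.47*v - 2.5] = 1.47 - 3.4*v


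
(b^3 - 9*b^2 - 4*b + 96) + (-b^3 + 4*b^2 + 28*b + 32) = -5*b^2 + 24*b + 128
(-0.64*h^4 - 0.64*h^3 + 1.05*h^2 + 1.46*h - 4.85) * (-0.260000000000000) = 0.1664*h^4 + 0.1664*h^3 - 0.273*h^2 - 0.3796*h + 1.261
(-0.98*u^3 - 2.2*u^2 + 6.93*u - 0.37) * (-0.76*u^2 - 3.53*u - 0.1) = 0.7448*u^5 + 5.1314*u^4 + 2.5972*u^3 - 23.9617*u^2 + 0.6131*u + 0.037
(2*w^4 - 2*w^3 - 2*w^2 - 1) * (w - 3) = 2*w^5 - 8*w^4 + 4*w^3 + 6*w^2 - w + 3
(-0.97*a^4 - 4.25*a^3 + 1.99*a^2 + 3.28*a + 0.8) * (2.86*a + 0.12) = -2.7742*a^5 - 12.2714*a^4 + 5.1814*a^3 + 9.6196*a^2 + 2.6816*a + 0.096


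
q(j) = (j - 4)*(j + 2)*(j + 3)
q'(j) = (j - 4)*(j + 2) + (j - 4)*(j + 3) + (j + 2)*(j + 3) = 3*j^2 + 2*j - 14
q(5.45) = 91.28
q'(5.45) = 86.01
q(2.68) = -35.09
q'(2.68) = 12.91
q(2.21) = -39.26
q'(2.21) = 5.07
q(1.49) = -39.33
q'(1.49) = -4.36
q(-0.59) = -15.60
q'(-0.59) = -14.14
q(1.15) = -37.26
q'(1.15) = -7.73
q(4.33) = 15.31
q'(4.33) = 50.91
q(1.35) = -38.62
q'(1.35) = -5.83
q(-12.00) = -1440.00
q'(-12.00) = 394.00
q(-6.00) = -120.00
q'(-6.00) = 82.00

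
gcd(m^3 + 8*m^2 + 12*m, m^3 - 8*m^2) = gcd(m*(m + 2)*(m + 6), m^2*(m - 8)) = m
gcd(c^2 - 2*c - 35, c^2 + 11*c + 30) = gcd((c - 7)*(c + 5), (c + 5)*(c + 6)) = c + 5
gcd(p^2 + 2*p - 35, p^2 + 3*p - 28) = p + 7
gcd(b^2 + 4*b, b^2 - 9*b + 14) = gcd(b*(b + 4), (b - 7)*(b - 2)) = 1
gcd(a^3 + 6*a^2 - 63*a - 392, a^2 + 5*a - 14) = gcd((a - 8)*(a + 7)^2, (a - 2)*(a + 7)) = a + 7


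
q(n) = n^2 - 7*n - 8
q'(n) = 2*n - 7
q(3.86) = -20.12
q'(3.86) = 0.72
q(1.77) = -17.26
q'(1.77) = -3.46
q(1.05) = -14.25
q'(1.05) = -4.90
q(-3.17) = 24.24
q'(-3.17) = -13.34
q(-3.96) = 35.40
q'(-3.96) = -14.92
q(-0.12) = -7.15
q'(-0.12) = -7.24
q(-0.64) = -3.11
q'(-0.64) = -8.28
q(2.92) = -19.91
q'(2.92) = -1.16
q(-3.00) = 22.00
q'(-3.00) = -13.00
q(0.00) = -8.00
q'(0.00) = -7.00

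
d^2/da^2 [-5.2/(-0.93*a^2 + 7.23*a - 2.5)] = (-8.99496*a^2 + 69.92856*a + 5.2*(1.86*a - 7.23)*(3.72*a - 14.46) - 24.18)/(0.93*a^2 - 7.23*a + 2.5)^3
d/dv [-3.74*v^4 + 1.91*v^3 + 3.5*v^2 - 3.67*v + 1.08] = -14.96*v^3 + 5.73*v^2 + 7.0*v - 3.67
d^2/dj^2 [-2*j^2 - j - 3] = -4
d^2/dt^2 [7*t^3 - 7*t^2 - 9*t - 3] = 42*t - 14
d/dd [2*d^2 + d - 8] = 4*d + 1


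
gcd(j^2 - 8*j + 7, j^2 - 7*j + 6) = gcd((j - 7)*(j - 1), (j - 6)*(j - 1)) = j - 1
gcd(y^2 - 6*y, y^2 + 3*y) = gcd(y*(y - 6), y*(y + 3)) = y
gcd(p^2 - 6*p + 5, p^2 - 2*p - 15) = p - 5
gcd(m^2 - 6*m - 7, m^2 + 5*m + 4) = m + 1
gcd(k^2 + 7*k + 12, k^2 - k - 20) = k + 4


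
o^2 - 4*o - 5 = (o - 5)*(o + 1)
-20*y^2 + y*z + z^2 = (-4*y + z)*(5*y + z)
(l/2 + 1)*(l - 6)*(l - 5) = l^3/2 - 9*l^2/2 + 4*l + 30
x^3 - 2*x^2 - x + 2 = (x - 2)*(x - 1)*(x + 1)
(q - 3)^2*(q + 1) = q^3 - 5*q^2 + 3*q + 9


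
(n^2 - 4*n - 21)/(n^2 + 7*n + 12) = (n - 7)/(n + 4)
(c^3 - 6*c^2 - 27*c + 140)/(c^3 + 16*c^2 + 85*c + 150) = (c^2 - 11*c + 28)/(c^2 + 11*c + 30)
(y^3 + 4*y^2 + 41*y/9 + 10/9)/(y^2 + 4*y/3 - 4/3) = (9*y^2 + 18*y + 5)/(3*(3*y - 2))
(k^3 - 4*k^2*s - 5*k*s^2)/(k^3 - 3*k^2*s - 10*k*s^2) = (k + s)/(k + 2*s)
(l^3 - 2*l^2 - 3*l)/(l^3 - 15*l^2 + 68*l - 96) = l*(l + 1)/(l^2 - 12*l + 32)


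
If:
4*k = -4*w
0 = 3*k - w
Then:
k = 0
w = 0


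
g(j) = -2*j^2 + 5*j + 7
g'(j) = 5 - 4*j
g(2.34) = 7.75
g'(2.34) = -4.36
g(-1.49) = -4.89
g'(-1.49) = 10.96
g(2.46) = 7.20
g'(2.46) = -4.84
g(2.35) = 7.70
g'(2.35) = -4.40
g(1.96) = 9.12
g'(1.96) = -2.84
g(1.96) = 9.12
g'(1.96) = -2.84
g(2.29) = 7.96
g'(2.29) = -4.16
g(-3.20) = -29.48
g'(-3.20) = 17.80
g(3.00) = 4.00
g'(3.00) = -7.00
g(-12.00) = -341.00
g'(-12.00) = 53.00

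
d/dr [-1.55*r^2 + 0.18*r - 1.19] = 0.18 - 3.1*r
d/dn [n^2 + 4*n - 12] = 2*n + 4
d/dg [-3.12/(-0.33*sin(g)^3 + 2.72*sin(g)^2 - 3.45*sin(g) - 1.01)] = (-3.0888*sin(g)^2 + 16.9728*sin(g) - 10.764)*cos(g)/(0.33*sin(g)^3 - 2.72*sin(g)^2 + 3.45*sin(g) + 1.01)^2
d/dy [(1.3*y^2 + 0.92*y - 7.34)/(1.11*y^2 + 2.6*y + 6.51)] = (2.3588*y^2 + 33.2208*y + 25.0732)/(1.2321*y^4 + 5.772*y^3 + 21.2122*y^2 + 33.852*y + 42.3801)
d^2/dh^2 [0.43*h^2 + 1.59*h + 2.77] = 0.860000000000000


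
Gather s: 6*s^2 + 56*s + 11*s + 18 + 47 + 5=6*s^2 + 67*s + 70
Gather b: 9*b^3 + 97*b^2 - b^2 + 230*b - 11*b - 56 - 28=9*b^3 + 96*b^2 + 219*b - 84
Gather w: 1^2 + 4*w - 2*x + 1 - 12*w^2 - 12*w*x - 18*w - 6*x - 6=-12*w^2 + w*(-12*x - 14) - 8*x - 4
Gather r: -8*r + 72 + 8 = 80 - 8*r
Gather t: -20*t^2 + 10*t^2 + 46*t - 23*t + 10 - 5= -10*t^2 + 23*t + 5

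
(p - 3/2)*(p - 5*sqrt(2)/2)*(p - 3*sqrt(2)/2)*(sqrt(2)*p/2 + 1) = sqrt(2)*p^4/2 - 3*p^3 - 3*sqrt(2)*p^3/4 - sqrt(2)*p^2/4 + 9*p^2/2 + 3*sqrt(2)*p/8 + 15*p/2 - 45/4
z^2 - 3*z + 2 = (z - 2)*(z - 1)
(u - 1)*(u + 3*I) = u^2 - u + 3*I*u - 3*I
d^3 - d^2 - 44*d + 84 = (d - 6)*(d - 2)*(d + 7)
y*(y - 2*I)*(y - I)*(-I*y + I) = -I*y^4 - 3*y^3 + I*y^3 + 3*y^2 + 2*I*y^2 - 2*I*y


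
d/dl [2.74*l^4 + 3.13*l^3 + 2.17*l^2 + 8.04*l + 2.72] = 10.96*l^3 + 9.39*l^2 + 4.34*l + 8.04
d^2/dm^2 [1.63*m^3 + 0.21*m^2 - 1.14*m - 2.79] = 9.78*m + 0.42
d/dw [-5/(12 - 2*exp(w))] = -5*exp(w)/(2*(exp(w) - 6)^2)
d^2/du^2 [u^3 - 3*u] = 6*u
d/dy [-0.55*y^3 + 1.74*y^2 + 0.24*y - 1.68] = -1.65*y^2 + 3.48*y + 0.24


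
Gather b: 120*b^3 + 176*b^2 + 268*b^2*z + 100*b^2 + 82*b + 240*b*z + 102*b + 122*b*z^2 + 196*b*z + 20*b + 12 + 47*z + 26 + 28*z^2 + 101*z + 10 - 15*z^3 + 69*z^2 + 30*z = 120*b^3 + b^2*(268*z + 276) + b*(122*z^2 + 436*z + 204) - 15*z^3 + 97*z^2 + 178*z + 48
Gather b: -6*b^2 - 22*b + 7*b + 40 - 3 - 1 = -6*b^2 - 15*b + 36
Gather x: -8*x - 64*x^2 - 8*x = -64*x^2 - 16*x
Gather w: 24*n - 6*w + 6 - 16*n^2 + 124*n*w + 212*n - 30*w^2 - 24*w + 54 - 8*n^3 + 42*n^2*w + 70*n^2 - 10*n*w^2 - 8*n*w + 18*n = -8*n^3 + 54*n^2 + 254*n + w^2*(-10*n - 30) + w*(42*n^2 + 116*n - 30) + 60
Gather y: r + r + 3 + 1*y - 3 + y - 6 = 2*r + 2*y - 6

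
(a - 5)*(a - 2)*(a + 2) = a^3 - 5*a^2 - 4*a + 20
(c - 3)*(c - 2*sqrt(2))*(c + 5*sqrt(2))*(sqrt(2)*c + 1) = sqrt(2)*c^4 - 3*sqrt(2)*c^3 + 7*c^3 - 17*sqrt(2)*c^2 - 21*c^2 - 20*c + 51*sqrt(2)*c + 60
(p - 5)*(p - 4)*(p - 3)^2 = p^4 - 15*p^3 + 83*p^2 - 201*p + 180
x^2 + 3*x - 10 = (x - 2)*(x + 5)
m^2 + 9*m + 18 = (m + 3)*(m + 6)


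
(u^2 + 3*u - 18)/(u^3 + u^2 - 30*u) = (u - 3)/(u*(u - 5))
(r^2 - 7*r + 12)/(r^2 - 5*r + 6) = (r - 4)/(r - 2)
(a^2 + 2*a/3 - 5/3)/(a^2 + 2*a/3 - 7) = (3*a^2 + 2*a - 5)/(3*a^2 + 2*a - 21)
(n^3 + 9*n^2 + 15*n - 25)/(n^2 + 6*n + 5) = (n^2 + 4*n - 5)/(n + 1)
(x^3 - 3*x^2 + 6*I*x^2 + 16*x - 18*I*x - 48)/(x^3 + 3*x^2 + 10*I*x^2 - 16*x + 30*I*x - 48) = (x^2 - x*(3 + 2*I) + 6*I)/(x^2 + x*(3 + 2*I) + 6*I)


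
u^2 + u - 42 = (u - 6)*(u + 7)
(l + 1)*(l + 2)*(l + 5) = l^3 + 8*l^2 + 17*l + 10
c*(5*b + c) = 5*b*c + c^2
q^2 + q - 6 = (q - 2)*(q + 3)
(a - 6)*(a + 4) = a^2 - 2*a - 24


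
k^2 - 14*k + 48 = (k - 8)*(k - 6)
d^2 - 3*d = d*(d - 3)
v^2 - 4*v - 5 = (v - 5)*(v + 1)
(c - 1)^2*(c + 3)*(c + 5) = c^4 + 6*c^3 - 22*c + 15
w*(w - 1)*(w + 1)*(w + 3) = w^4 + 3*w^3 - w^2 - 3*w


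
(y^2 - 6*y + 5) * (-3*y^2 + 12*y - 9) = -3*y^4 + 30*y^3 - 96*y^2 + 114*y - 45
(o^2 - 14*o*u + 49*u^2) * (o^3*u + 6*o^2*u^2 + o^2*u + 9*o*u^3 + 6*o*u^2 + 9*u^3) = o^5*u - 8*o^4*u^2 + o^4*u - 26*o^3*u^3 - 8*o^3*u^2 + 168*o^2*u^4 - 26*o^2*u^3 + 441*o*u^5 + 168*o*u^4 + 441*u^5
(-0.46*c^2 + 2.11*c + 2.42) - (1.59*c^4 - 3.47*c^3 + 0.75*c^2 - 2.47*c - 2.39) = -1.59*c^4 + 3.47*c^3 - 1.21*c^2 + 4.58*c + 4.81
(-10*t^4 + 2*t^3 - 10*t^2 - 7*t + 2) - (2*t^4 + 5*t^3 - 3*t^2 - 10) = -12*t^4 - 3*t^3 - 7*t^2 - 7*t + 12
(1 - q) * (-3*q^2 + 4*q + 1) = 3*q^3 - 7*q^2 + 3*q + 1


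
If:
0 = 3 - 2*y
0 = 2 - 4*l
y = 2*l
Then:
No Solution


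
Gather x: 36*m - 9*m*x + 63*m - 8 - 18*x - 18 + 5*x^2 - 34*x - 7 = 99*m + 5*x^2 + x*(-9*m - 52) - 33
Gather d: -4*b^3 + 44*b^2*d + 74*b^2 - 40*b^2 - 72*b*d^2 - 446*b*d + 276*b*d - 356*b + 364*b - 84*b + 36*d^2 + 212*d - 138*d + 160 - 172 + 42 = -4*b^3 + 34*b^2 - 76*b + d^2*(36 - 72*b) + d*(44*b^2 - 170*b + 74) + 30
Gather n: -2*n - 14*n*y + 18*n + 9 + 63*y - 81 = n*(16 - 14*y) + 63*y - 72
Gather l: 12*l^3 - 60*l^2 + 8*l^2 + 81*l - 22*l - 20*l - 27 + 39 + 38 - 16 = 12*l^3 - 52*l^2 + 39*l + 34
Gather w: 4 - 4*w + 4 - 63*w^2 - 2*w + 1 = -63*w^2 - 6*w + 9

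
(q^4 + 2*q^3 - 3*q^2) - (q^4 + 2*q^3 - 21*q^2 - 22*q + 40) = 18*q^2 + 22*q - 40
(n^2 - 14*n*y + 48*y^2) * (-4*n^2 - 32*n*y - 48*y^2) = -4*n^4 + 24*n^3*y + 208*n^2*y^2 - 864*n*y^3 - 2304*y^4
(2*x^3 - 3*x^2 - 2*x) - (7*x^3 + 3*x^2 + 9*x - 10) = -5*x^3 - 6*x^2 - 11*x + 10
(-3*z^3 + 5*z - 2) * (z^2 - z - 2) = -3*z^5 + 3*z^4 + 11*z^3 - 7*z^2 - 8*z + 4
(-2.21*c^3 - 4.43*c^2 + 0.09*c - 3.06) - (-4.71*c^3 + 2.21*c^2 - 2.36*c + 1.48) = 2.5*c^3 - 6.64*c^2 + 2.45*c - 4.54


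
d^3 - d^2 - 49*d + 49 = (d - 7)*(d - 1)*(d + 7)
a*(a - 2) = a^2 - 2*a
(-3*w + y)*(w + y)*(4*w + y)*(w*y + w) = -12*w^4*y - 12*w^4 - 11*w^3*y^2 - 11*w^3*y + 2*w^2*y^3 + 2*w^2*y^2 + w*y^4 + w*y^3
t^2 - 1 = (t - 1)*(t + 1)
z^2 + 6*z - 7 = (z - 1)*(z + 7)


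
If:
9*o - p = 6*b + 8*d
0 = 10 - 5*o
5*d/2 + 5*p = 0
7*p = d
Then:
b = 3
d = 0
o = 2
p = 0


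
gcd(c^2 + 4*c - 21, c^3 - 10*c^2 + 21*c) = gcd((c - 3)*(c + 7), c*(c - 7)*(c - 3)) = c - 3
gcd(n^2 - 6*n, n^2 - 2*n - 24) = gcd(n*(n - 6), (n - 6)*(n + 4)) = n - 6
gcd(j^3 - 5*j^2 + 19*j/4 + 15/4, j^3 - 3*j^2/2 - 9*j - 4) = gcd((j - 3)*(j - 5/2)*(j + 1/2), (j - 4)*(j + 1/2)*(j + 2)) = j + 1/2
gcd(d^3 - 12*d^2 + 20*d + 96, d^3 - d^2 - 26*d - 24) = d - 6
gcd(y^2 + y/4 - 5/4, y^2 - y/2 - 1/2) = y - 1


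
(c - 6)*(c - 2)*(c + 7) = c^3 - c^2 - 44*c + 84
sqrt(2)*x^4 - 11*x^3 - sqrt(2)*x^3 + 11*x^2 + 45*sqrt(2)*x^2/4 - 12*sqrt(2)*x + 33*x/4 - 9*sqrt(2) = (x - 3/2)*(x - 4*sqrt(2))*(x - 3*sqrt(2)/2)*(sqrt(2)*x + sqrt(2)/2)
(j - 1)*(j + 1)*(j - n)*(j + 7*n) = j^4 + 6*j^3*n - 7*j^2*n^2 - j^2 - 6*j*n + 7*n^2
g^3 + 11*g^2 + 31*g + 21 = (g + 1)*(g + 3)*(g + 7)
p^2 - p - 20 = (p - 5)*(p + 4)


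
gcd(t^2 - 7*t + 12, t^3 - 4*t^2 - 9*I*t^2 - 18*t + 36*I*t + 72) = t - 4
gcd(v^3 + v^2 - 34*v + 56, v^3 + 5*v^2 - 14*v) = v^2 + 5*v - 14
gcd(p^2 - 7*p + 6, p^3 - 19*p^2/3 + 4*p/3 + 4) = p^2 - 7*p + 6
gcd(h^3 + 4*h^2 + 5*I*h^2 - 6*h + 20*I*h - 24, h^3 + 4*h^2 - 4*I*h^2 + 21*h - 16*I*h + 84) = h^2 + h*(4 + 3*I) + 12*I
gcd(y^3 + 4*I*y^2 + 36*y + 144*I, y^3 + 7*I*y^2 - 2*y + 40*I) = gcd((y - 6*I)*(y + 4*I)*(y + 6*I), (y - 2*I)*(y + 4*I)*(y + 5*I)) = y + 4*I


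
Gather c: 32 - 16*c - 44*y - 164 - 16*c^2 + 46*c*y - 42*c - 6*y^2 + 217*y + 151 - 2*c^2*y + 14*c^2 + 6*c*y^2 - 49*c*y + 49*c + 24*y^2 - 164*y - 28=c^2*(-2*y - 2) + c*(6*y^2 - 3*y - 9) + 18*y^2 + 9*y - 9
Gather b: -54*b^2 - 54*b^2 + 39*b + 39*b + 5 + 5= -108*b^2 + 78*b + 10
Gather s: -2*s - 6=-2*s - 6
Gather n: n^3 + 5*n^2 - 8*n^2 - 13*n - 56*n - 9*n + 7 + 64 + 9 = n^3 - 3*n^2 - 78*n + 80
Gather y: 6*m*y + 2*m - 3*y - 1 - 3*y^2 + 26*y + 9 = 2*m - 3*y^2 + y*(6*m + 23) + 8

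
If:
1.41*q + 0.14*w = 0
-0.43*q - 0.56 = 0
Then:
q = -1.30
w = 13.12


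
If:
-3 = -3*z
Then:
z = 1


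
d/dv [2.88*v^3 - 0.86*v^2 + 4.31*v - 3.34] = 8.64*v^2 - 1.72*v + 4.31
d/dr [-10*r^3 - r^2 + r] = -30*r^2 - 2*r + 1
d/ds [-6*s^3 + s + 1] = 1 - 18*s^2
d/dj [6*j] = 6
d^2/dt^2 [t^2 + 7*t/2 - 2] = 2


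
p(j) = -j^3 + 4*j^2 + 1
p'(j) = -3*j^2 + 8*j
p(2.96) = 10.11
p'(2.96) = -2.60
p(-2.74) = 51.60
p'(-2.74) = -44.44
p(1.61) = 7.20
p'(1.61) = 5.10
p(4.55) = -10.39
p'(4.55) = -25.71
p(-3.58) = 98.15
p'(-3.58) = -67.09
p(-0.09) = 1.03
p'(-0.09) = -0.74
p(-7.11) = 562.63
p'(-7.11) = -208.54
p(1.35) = 5.83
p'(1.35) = 5.33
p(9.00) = -404.00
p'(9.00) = -171.00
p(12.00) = -1151.00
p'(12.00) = -336.00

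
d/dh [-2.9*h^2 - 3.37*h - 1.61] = -5.8*h - 3.37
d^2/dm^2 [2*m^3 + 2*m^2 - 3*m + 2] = 12*m + 4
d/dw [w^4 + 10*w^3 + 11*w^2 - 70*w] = 4*w^3 + 30*w^2 + 22*w - 70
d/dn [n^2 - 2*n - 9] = 2*n - 2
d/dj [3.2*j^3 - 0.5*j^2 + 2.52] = j*(9.6*j - 1.0)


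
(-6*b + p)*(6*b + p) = -36*b^2 + p^2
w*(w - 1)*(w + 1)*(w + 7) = w^4 + 7*w^3 - w^2 - 7*w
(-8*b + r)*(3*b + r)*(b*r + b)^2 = -24*b^4*r^2 - 48*b^4*r - 24*b^4 - 5*b^3*r^3 - 10*b^3*r^2 - 5*b^3*r + b^2*r^4 + 2*b^2*r^3 + b^2*r^2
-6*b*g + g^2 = g*(-6*b + g)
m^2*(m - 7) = m^3 - 7*m^2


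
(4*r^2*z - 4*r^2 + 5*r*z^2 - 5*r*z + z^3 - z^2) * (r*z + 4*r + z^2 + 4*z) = 4*r^3*z^2 + 12*r^3*z - 16*r^3 + 9*r^2*z^3 + 27*r^2*z^2 - 36*r^2*z + 6*r*z^4 + 18*r*z^3 - 24*r*z^2 + z^5 + 3*z^4 - 4*z^3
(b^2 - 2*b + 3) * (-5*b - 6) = -5*b^3 + 4*b^2 - 3*b - 18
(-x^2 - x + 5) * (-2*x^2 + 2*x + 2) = 2*x^4 - 14*x^2 + 8*x + 10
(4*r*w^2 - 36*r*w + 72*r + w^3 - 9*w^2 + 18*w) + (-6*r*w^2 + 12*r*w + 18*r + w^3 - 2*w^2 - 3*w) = -2*r*w^2 - 24*r*w + 90*r + 2*w^3 - 11*w^2 + 15*w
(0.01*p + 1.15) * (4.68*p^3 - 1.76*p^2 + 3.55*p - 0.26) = 0.0468*p^4 + 5.3644*p^3 - 1.9885*p^2 + 4.0799*p - 0.299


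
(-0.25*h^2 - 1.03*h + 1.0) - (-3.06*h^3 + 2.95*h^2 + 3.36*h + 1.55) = 3.06*h^3 - 3.2*h^2 - 4.39*h - 0.55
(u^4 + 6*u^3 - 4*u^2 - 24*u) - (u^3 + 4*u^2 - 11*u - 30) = u^4 + 5*u^3 - 8*u^2 - 13*u + 30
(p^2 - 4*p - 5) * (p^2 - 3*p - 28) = p^4 - 7*p^3 - 21*p^2 + 127*p + 140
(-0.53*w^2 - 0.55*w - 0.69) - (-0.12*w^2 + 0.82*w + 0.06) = -0.41*w^2 - 1.37*w - 0.75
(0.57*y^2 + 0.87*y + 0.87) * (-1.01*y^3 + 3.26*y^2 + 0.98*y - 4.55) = -0.5757*y^5 + 0.9795*y^4 + 2.5161*y^3 + 1.0953*y^2 - 3.1059*y - 3.9585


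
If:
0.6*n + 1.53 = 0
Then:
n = -2.55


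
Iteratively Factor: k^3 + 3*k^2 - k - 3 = (k - 1)*(k^2 + 4*k + 3) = (k - 1)*(k + 1)*(k + 3)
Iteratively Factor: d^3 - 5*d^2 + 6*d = (d)*(d^2 - 5*d + 6) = d*(d - 2)*(d - 3)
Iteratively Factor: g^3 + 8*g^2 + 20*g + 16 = (g + 4)*(g^2 + 4*g + 4) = (g + 2)*(g + 4)*(g + 2)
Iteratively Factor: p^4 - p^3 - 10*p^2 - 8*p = (p - 4)*(p^3 + 3*p^2 + 2*p) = (p - 4)*(p + 2)*(p^2 + p) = (p - 4)*(p + 1)*(p + 2)*(p)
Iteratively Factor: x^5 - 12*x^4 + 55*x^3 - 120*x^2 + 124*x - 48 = (x - 1)*(x^4 - 11*x^3 + 44*x^2 - 76*x + 48) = (x - 3)*(x - 1)*(x^3 - 8*x^2 + 20*x - 16) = (x - 3)*(x - 2)*(x - 1)*(x^2 - 6*x + 8) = (x - 4)*(x - 3)*(x - 2)*(x - 1)*(x - 2)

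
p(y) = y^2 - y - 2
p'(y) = 2*y - 1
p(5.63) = 24.07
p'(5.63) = 10.26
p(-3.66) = 15.06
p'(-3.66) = -8.32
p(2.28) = 0.92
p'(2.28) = 3.56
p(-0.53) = -1.19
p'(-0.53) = -2.06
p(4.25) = 11.81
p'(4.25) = 7.50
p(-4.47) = 22.45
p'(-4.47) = -9.94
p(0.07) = -2.07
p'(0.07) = -0.86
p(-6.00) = 40.00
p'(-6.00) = -13.00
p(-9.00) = 88.00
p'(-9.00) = -19.00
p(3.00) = 4.00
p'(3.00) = 5.00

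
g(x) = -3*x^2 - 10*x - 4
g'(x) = -6*x - 10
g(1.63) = -28.27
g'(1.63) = -19.78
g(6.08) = -175.70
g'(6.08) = -46.48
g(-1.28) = 3.88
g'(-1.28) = -2.32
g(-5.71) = -44.71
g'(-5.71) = 24.26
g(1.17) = -19.81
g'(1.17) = -17.02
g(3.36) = -71.47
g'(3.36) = -30.16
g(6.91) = -216.34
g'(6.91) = -51.46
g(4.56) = -111.98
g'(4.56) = -37.36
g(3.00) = -61.00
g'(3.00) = -28.00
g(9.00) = -337.00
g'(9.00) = -64.00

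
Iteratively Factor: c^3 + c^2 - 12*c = (c + 4)*(c^2 - 3*c) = c*(c + 4)*(c - 3)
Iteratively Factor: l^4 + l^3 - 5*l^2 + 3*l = (l)*(l^3 + l^2 - 5*l + 3) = l*(l + 3)*(l^2 - 2*l + 1) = l*(l - 1)*(l + 3)*(l - 1)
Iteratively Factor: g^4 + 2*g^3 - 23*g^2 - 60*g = (g - 5)*(g^3 + 7*g^2 + 12*g) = (g - 5)*(g + 4)*(g^2 + 3*g) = (g - 5)*(g + 3)*(g + 4)*(g)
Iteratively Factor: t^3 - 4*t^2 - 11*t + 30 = (t - 5)*(t^2 + t - 6) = (t - 5)*(t + 3)*(t - 2)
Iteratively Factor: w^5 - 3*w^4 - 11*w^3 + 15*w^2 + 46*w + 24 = (w - 4)*(w^4 + w^3 - 7*w^2 - 13*w - 6) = (w - 4)*(w - 3)*(w^3 + 4*w^2 + 5*w + 2) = (w - 4)*(w - 3)*(w + 1)*(w^2 + 3*w + 2) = (w - 4)*(w - 3)*(w + 1)^2*(w + 2)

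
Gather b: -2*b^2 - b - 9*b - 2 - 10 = -2*b^2 - 10*b - 12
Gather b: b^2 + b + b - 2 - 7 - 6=b^2 + 2*b - 15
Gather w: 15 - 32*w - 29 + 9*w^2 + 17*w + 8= 9*w^2 - 15*w - 6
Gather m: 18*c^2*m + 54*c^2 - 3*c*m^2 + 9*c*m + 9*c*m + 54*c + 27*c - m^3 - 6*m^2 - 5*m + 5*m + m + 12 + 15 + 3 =54*c^2 + 81*c - m^3 + m^2*(-3*c - 6) + m*(18*c^2 + 18*c + 1) + 30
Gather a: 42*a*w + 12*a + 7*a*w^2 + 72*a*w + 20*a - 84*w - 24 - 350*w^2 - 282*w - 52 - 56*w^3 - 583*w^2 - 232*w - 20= a*(7*w^2 + 114*w + 32) - 56*w^3 - 933*w^2 - 598*w - 96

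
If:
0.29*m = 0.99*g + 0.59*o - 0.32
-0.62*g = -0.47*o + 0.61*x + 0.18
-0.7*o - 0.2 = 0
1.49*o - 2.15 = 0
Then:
No Solution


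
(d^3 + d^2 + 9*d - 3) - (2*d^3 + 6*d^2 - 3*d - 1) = -d^3 - 5*d^2 + 12*d - 2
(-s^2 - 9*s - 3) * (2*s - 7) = -2*s^3 - 11*s^2 + 57*s + 21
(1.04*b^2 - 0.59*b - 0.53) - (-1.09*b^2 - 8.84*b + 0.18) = 2.13*b^2 + 8.25*b - 0.71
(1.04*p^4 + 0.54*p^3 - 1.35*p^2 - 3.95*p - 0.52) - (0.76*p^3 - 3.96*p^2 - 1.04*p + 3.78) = 1.04*p^4 - 0.22*p^3 + 2.61*p^2 - 2.91*p - 4.3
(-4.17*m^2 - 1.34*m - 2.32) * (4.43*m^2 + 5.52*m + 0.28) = -18.4731*m^4 - 28.9546*m^3 - 18.842*m^2 - 13.1816*m - 0.6496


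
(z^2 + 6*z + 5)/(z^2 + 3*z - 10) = (z + 1)/(z - 2)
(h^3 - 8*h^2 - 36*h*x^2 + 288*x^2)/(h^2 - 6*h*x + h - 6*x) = (h^2 + 6*h*x - 8*h - 48*x)/(h + 1)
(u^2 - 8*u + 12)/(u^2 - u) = (u^2 - 8*u + 12)/(u*(u - 1))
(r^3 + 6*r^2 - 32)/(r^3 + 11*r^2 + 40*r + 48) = (r - 2)/(r + 3)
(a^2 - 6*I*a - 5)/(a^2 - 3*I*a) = (a^2 - 6*I*a - 5)/(a*(a - 3*I))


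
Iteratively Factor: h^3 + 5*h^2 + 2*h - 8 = (h + 2)*(h^2 + 3*h - 4) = (h + 2)*(h + 4)*(h - 1)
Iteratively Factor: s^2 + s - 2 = (s + 2)*(s - 1)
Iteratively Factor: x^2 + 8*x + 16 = (x + 4)*(x + 4)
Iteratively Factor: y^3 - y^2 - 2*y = (y - 2)*(y^2 + y) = (y - 2)*(y + 1)*(y)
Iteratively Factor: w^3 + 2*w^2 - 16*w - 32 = (w + 2)*(w^2 - 16) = (w - 4)*(w + 2)*(w + 4)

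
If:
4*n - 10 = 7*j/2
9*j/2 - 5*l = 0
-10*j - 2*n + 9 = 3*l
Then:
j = 80/289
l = 72/289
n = 1585/578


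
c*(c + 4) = c^2 + 4*c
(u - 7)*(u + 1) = u^2 - 6*u - 7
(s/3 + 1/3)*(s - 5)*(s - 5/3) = s^3/3 - 17*s^2/9 + 5*s/9 + 25/9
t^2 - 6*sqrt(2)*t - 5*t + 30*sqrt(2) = (t - 5)*(t - 6*sqrt(2))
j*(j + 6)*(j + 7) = j^3 + 13*j^2 + 42*j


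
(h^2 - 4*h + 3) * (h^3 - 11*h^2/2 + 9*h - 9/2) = h^5 - 19*h^4/2 + 34*h^3 - 57*h^2 + 45*h - 27/2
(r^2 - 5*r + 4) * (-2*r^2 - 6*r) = -2*r^4 + 4*r^3 + 22*r^2 - 24*r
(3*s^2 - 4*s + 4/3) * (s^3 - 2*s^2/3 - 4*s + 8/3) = 3*s^5 - 6*s^4 - 8*s^3 + 208*s^2/9 - 16*s + 32/9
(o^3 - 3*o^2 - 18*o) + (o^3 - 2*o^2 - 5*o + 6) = 2*o^3 - 5*o^2 - 23*o + 6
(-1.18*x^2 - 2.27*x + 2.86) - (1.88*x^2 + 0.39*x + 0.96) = -3.06*x^2 - 2.66*x + 1.9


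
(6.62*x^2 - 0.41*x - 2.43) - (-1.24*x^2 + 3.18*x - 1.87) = 7.86*x^2 - 3.59*x - 0.56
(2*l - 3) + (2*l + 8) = 4*l + 5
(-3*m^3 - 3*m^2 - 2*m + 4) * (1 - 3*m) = 9*m^4 + 6*m^3 + 3*m^2 - 14*m + 4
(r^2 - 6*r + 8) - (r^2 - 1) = 9 - 6*r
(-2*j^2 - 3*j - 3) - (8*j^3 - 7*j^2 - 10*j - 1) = -8*j^3 + 5*j^2 + 7*j - 2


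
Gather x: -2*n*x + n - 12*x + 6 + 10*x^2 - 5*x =n + 10*x^2 + x*(-2*n - 17) + 6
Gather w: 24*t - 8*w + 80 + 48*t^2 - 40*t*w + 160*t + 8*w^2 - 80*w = 48*t^2 + 184*t + 8*w^2 + w*(-40*t - 88) + 80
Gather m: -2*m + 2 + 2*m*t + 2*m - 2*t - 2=2*m*t - 2*t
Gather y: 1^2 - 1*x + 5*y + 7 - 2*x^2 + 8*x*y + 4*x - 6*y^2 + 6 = -2*x^2 + 3*x - 6*y^2 + y*(8*x + 5) + 14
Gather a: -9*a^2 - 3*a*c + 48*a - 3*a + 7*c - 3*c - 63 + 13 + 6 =-9*a^2 + a*(45 - 3*c) + 4*c - 44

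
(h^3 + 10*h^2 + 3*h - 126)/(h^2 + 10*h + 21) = (h^2 + 3*h - 18)/(h + 3)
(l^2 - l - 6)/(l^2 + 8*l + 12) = (l - 3)/(l + 6)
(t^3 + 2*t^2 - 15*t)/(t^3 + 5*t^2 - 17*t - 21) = t*(t + 5)/(t^2 + 8*t + 7)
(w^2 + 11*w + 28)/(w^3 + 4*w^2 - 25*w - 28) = (w + 4)/(w^2 - 3*w - 4)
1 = 1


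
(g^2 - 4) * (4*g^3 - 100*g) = 4*g^5 - 116*g^3 + 400*g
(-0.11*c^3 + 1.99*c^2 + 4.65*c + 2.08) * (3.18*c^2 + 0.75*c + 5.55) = -0.3498*c^5 + 6.2457*c^4 + 15.669*c^3 + 21.1464*c^2 + 27.3675*c + 11.544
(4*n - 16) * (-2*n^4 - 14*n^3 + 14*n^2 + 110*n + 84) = -8*n^5 - 24*n^4 + 280*n^3 + 216*n^2 - 1424*n - 1344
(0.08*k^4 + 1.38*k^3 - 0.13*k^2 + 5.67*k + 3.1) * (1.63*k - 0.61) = 0.1304*k^5 + 2.2006*k^4 - 1.0537*k^3 + 9.3214*k^2 + 1.5943*k - 1.891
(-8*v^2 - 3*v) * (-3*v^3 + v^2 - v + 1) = 24*v^5 + v^4 + 5*v^3 - 5*v^2 - 3*v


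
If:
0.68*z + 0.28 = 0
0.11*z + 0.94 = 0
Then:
No Solution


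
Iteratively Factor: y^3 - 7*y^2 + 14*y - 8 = (y - 2)*(y^2 - 5*y + 4) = (y - 2)*(y - 1)*(y - 4)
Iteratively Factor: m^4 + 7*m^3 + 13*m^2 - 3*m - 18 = (m + 2)*(m^3 + 5*m^2 + 3*m - 9) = (m + 2)*(m + 3)*(m^2 + 2*m - 3) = (m - 1)*(m + 2)*(m + 3)*(m + 3)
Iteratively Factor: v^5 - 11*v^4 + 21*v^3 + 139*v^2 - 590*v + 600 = (v - 2)*(v^4 - 9*v^3 + 3*v^2 + 145*v - 300) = (v - 5)*(v - 2)*(v^3 - 4*v^2 - 17*v + 60) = (v - 5)^2*(v - 2)*(v^2 + v - 12) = (v - 5)^2*(v - 2)*(v + 4)*(v - 3)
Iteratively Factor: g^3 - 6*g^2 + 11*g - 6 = (g - 2)*(g^2 - 4*g + 3) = (g - 2)*(g - 1)*(g - 3)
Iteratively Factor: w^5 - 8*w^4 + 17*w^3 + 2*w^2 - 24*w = (w + 1)*(w^4 - 9*w^3 + 26*w^2 - 24*w) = (w - 4)*(w + 1)*(w^3 - 5*w^2 + 6*w) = (w - 4)*(w - 2)*(w + 1)*(w^2 - 3*w) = (w - 4)*(w - 3)*(w - 2)*(w + 1)*(w)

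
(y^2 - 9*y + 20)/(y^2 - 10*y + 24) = (y - 5)/(y - 6)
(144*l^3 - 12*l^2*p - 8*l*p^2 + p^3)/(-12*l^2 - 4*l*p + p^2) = (-24*l^2 - 2*l*p + p^2)/(2*l + p)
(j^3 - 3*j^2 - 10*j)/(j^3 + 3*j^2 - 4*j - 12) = j*(j - 5)/(j^2 + j - 6)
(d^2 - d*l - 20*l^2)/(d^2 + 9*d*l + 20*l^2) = (d - 5*l)/(d + 5*l)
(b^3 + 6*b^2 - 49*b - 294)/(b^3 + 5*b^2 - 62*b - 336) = (b - 7)/(b - 8)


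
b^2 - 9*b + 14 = (b - 7)*(b - 2)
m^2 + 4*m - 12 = (m - 2)*(m + 6)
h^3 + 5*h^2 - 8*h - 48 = (h - 3)*(h + 4)^2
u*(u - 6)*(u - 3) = u^3 - 9*u^2 + 18*u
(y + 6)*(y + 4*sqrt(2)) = y^2 + 4*sqrt(2)*y + 6*y + 24*sqrt(2)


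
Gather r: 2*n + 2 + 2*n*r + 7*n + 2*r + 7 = 9*n + r*(2*n + 2) + 9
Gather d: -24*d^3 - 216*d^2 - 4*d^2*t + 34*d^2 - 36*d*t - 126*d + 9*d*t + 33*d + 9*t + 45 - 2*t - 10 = -24*d^3 + d^2*(-4*t - 182) + d*(-27*t - 93) + 7*t + 35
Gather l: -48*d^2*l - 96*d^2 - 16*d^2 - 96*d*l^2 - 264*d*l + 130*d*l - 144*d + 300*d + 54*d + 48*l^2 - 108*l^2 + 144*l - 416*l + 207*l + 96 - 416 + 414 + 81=-112*d^2 + 210*d + l^2*(-96*d - 60) + l*(-48*d^2 - 134*d - 65) + 175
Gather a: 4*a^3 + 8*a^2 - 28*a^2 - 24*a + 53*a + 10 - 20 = 4*a^3 - 20*a^2 + 29*a - 10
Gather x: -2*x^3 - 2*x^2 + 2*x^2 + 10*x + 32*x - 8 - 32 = -2*x^3 + 42*x - 40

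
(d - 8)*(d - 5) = d^2 - 13*d + 40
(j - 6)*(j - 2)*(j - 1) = j^3 - 9*j^2 + 20*j - 12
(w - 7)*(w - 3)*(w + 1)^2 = w^4 - 8*w^3 + 2*w^2 + 32*w + 21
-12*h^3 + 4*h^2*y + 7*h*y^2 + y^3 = (-h + y)*(2*h + y)*(6*h + y)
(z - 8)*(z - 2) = z^2 - 10*z + 16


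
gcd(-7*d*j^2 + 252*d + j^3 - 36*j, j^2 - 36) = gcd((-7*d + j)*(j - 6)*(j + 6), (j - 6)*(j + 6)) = j^2 - 36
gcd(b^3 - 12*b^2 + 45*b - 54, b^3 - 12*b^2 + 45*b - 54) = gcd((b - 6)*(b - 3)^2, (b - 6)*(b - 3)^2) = b^3 - 12*b^2 + 45*b - 54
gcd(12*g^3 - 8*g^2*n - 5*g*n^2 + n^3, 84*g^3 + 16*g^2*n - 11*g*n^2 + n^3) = 12*g^2 + 4*g*n - n^2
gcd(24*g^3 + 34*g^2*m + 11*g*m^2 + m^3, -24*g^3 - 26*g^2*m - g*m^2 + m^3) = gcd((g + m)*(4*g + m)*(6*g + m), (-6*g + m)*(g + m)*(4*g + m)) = 4*g^2 + 5*g*m + m^2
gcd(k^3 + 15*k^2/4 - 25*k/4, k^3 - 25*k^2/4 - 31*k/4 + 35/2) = k - 5/4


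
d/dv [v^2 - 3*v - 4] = 2*v - 3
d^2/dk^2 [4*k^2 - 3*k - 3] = 8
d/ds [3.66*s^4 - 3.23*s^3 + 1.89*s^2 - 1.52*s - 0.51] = 14.64*s^3 - 9.69*s^2 + 3.78*s - 1.52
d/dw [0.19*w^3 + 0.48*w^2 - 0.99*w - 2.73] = 0.57*w^2 + 0.96*w - 0.99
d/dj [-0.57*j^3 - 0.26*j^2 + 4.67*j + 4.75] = -1.71*j^2 - 0.52*j + 4.67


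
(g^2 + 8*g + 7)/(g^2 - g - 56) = (g + 1)/(g - 8)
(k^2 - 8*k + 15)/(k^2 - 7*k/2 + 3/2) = 2*(k - 5)/(2*k - 1)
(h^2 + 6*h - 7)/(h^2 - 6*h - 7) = (-h^2 - 6*h + 7)/(-h^2 + 6*h + 7)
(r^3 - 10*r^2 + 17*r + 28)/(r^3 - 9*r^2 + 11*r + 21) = (r - 4)/(r - 3)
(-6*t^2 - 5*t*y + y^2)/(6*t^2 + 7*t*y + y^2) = (-6*t + y)/(6*t + y)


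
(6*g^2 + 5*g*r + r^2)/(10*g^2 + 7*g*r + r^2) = (3*g + r)/(5*g + r)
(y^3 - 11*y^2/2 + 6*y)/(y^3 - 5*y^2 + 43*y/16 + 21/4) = 8*y*(2*y - 3)/(16*y^2 - 16*y - 21)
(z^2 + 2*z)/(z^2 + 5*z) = (z + 2)/(z + 5)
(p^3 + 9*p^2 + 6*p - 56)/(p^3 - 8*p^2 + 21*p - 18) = (p^2 + 11*p + 28)/(p^2 - 6*p + 9)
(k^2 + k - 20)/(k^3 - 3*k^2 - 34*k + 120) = (k + 5)/(k^2 + k - 30)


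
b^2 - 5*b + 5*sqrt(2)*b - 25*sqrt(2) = (b - 5)*(b + 5*sqrt(2))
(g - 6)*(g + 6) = g^2 - 36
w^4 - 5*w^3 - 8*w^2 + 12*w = w*(w - 6)*(w - 1)*(w + 2)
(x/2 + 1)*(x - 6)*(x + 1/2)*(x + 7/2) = x^4/2 - 105*x^2/8 - 55*x/2 - 21/2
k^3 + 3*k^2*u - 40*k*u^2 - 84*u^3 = (k - 6*u)*(k + 2*u)*(k + 7*u)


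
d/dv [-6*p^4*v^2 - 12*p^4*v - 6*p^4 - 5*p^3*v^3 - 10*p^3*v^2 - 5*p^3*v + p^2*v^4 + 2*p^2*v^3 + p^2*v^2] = p^2*(-12*p^2*v - 12*p^2 - 15*p*v^2 - 20*p*v - 5*p + 4*v^3 + 6*v^2 + 2*v)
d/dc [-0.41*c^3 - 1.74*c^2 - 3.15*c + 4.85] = -1.23*c^2 - 3.48*c - 3.15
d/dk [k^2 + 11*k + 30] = 2*k + 11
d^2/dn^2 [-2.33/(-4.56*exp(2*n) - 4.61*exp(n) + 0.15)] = (2.33*(9.12*exp(n) + 4.61)*(18.24*exp(n) + 9.22)*exp(n) - (42.4992*exp(n) + 10.7413)*(4.56*exp(2*n) + 4.61*exp(n) - 0.15))*exp(n)/(4.56*exp(2*n) + 4.61*exp(n) - 0.15)^3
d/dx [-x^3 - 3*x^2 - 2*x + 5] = -3*x^2 - 6*x - 2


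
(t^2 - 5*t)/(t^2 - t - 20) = t/(t + 4)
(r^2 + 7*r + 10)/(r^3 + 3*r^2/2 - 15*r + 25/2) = 2*(r + 2)/(2*r^2 - 7*r + 5)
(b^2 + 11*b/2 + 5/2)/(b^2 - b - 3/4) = 2*(b + 5)/(2*b - 3)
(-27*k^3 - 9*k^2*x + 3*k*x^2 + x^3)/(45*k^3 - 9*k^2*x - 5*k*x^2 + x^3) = (3*k + x)/(-5*k + x)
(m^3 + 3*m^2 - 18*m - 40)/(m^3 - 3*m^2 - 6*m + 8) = (m + 5)/(m - 1)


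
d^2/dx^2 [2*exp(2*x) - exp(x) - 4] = (8*exp(x) - 1)*exp(x)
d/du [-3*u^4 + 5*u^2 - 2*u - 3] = -12*u^3 + 10*u - 2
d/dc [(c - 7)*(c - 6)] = 2*c - 13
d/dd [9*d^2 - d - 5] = 18*d - 1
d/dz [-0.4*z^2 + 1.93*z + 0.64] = 1.93 - 0.8*z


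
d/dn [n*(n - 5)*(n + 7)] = 3*n^2 + 4*n - 35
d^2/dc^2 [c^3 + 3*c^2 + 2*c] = 6*c + 6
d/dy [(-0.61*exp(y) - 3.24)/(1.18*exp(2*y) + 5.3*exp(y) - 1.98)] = (0.7198*exp(2*y) + 7.6464*exp(y) + 18.3798)*exp(y)/(1.3924*exp(4*y) + 12.508*exp(3*y) + 23.4172*exp(2*y) - 20.988*exp(y) + 3.9204)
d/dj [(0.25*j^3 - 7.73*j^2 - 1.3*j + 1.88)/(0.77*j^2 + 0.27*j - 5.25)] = (0.1925*j^4 + 0.135*j^3 - 5.0236*j^2 + 78.2698*j + 6.3174)/(0.5929*j^4 + 0.4158*j^3 - 8.0121*j^2 - 2.835*j + 27.5625)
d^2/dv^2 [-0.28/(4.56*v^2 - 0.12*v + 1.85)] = (11.644416*v^2 - 0.306432*v - 0.28*(9.12*v - 0.12)*(18.24*v - 0.24) + 4.72416)/(4.56*v^2 - 0.12*v + 1.85)^3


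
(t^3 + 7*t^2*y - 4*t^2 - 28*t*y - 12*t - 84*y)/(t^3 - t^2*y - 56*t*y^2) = (-t^2 + 4*t + 12)/(t*(-t + 8*y))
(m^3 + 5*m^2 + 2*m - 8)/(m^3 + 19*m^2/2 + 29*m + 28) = 2*(m - 1)/(2*m + 7)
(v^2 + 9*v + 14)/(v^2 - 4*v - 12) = (v + 7)/(v - 6)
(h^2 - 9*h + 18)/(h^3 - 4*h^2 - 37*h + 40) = (h^2 - 9*h + 18)/(h^3 - 4*h^2 - 37*h + 40)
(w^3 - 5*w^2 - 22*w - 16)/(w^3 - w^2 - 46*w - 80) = (w + 1)/(w + 5)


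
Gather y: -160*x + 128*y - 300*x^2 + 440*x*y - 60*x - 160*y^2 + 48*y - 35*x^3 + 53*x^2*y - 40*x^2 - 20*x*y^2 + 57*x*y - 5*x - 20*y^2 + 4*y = -35*x^3 - 340*x^2 - 225*x + y^2*(-20*x - 180) + y*(53*x^2 + 497*x + 180)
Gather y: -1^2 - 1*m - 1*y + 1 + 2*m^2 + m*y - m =2*m^2 - 2*m + y*(m - 1)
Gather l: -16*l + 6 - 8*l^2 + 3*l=-8*l^2 - 13*l + 6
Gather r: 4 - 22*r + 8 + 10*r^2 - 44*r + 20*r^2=30*r^2 - 66*r + 12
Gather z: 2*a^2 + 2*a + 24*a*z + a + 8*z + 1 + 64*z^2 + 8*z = 2*a^2 + 3*a + 64*z^2 + z*(24*a + 16) + 1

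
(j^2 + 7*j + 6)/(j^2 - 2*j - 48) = (j + 1)/(j - 8)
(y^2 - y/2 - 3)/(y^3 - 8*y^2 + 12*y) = (y + 3/2)/(y*(y - 6))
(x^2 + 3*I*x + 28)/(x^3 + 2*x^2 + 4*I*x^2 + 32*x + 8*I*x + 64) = (x + 7*I)/(x^2 + x*(2 + 8*I) + 16*I)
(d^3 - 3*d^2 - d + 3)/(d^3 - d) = (d - 3)/d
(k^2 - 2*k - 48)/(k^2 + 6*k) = (k - 8)/k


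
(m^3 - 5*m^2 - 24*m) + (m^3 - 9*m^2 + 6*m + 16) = 2*m^3 - 14*m^2 - 18*m + 16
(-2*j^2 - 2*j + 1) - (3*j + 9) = -2*j^2 - 5*j - 8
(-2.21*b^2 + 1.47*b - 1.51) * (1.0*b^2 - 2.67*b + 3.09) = -2.21*b^4 + 7.3707*b^3 - 12.2638*b^2 + 8.574*b - 4.6659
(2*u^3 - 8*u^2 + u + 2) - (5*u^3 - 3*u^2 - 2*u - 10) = -3*u^3 - 5*u^2 + 3*u + 12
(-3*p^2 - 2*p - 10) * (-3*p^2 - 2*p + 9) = 9*p^4 + 12*p^3 + 7*p^2 + 2*p - 90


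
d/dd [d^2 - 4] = 2*d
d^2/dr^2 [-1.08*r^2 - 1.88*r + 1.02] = -2.16000000000000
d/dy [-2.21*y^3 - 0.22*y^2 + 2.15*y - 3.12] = -6.63*y^2 - 0.44*y + 2.15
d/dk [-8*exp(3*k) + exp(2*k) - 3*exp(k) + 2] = (-24*exp(2*k) + 2*exp(k) - 3)*exp(k)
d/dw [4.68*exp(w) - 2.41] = 4.68*exp(w)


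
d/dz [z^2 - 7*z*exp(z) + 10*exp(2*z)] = -7*z*exp(z) + 2*z + 20*exp(2*z) - 7*exp(z)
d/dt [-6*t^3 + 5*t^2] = 2*t*(5 - 9*t)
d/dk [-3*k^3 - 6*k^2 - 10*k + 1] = -9*k^2 - 12*k - 10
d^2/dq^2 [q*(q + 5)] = 2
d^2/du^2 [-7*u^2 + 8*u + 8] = -14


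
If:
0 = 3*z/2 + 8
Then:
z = -16/3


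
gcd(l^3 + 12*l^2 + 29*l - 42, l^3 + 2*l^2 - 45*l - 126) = l + 6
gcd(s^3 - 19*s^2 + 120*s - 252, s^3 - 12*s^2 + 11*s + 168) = s - 7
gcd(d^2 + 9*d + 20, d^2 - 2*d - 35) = d + 5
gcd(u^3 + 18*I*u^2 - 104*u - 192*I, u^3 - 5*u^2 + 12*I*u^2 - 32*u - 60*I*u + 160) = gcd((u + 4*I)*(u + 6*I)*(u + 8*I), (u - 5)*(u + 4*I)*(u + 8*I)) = u^2 + 12*I*u - 32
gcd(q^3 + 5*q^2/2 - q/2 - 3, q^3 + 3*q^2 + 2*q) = q + 2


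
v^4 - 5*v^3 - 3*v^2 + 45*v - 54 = (v - 3)^2*(v - 2)*(v + 3)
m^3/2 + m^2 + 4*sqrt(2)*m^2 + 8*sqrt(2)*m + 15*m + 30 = (m/2 + 1)*(m + 3*sqrt(2))*(m + 5*sqrt(2))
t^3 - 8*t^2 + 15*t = t*(t - 5)*(t - 3)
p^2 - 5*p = p*(p - 5)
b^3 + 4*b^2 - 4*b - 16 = (b - 2)*(b + 2)*(b + 4)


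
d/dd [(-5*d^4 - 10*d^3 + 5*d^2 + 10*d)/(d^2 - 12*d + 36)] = 10*(-d^4 + 11*d^3 + 18*d^2 - 7*d - 6)/(d^3 - 18*d^2 + 108*d - 216)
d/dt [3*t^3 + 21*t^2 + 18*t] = 9*t^2 + 42*t + 18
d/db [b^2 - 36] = 2*b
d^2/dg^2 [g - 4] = 0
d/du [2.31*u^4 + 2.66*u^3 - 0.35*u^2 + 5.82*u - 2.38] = 9.24*u^3 + 7.98*u^2 - 0.7*u + 5.82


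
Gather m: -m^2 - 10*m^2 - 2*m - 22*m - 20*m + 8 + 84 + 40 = -11*m^2 - 44*m + 132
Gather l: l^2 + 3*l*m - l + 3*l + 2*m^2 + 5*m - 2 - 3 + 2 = l^2 + l*(3*m + 2) + 2*m^2 + 5*m - 3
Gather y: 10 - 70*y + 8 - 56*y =18 - 126*y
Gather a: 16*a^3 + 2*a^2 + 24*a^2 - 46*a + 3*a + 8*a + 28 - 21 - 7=16*a^3 + 26*a^2 - 35*a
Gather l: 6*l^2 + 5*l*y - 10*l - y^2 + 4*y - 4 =6*l^2 + l*(5*y - 10) - y^2 + 4*y - 4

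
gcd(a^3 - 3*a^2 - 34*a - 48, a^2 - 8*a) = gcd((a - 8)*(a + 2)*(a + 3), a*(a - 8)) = a - 8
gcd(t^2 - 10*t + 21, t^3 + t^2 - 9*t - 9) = t - 3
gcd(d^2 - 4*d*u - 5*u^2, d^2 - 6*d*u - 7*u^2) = d + u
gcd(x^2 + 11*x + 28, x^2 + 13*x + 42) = x + 7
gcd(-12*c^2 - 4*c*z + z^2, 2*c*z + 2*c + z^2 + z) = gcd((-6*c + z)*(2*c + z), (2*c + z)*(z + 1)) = 2*c + z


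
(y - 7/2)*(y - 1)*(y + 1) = y^3 - 7*y^2/2 - y + 7/2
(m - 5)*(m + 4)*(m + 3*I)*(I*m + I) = I*m^4 - 3*m^3 - 21*I*m^2 + 63*m - 20*I*m + 60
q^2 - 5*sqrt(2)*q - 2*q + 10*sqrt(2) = (q - 2)*(q - 5*sqrt(2))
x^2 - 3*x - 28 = (x - 7)*(x + 4)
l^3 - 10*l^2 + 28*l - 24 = (l - 6)*(l - 2)^2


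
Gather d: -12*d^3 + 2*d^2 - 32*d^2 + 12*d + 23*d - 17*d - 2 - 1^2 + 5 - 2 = -12*d^3 - 30*d^2 + 18*d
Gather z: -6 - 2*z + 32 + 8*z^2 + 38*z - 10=8*z^2 + 36*z + 16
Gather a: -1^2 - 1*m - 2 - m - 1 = -2*m - 4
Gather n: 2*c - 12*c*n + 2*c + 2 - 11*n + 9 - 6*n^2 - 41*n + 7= 4*c - 6*n^2 + n*(-12*c - 52) + 18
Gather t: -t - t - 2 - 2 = -2*t - 4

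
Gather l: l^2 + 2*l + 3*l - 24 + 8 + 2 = l^2 + 5*l - 14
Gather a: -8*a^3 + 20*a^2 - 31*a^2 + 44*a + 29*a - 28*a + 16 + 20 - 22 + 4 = -8*a^3 - 11*a^2 + 45*a + 18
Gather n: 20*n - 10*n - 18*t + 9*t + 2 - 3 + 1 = 10*n - 9*t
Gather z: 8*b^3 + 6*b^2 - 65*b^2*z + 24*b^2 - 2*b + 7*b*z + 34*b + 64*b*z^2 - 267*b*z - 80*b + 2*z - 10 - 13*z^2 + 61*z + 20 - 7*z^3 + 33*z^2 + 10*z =8*b^3 + 30*b^2 - 48*b - 7*z^3 + z^2*(64*b + 20) + z*(-65*b^2 - 260*b + 73) + 10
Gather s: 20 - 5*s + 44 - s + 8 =72 - 6*s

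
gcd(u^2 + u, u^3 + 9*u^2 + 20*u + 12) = u + 1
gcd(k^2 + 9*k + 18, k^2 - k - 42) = k + 6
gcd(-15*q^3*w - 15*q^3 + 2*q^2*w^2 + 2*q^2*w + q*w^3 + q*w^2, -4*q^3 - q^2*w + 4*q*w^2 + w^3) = 1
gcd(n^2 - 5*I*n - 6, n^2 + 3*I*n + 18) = n - 3*I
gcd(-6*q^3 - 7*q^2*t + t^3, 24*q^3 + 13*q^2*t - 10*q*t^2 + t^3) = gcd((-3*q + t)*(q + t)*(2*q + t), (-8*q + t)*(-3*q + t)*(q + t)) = 3*q^2 + 2*q*t - t^2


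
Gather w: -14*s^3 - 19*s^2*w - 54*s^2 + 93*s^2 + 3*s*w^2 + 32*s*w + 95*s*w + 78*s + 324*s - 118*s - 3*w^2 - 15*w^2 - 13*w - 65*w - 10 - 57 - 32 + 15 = -14*s^3 + 39*s^2 + 284*s + w^2*(3*s - 18) + w*(-19*s^2 + 127*s - 78) - 84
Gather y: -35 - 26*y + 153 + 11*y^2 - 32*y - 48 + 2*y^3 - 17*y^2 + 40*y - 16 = 2*y^3 - 6*y^2 - 18*y + 54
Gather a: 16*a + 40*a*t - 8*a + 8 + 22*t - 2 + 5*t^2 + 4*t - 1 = a*(40*t + 8) + 5*t^2 + 26*t + 5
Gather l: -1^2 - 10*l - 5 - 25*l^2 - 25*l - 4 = -25*l^2 - 35*l - 10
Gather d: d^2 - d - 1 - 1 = d^2 - d - 2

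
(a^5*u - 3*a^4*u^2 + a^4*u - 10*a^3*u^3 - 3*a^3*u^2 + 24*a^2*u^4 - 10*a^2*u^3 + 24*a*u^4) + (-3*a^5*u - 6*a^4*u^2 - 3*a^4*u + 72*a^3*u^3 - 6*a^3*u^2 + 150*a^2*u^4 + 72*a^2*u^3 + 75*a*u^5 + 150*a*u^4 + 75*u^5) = -2*a^5*u - 9*a^4*u^2 - 2*a^4*u + 62*a^3*u^3 - 9*a^3*u^2 + 174*a^2*u^4 + 62*a^2*u^3 + 75*a*u^5 + 174*a*u^4 + 75*u^5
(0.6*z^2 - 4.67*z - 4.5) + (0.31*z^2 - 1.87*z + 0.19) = 0.91*z^2 - 6.54*z - 4.31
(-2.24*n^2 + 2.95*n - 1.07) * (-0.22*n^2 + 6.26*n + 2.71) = 0.4928*n^4 - 14.6714*n^3 + 12.632*n^2 + 1.2963*n - 2.8997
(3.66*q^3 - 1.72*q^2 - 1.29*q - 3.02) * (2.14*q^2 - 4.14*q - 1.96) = 7.8324*q^5 - 18.8332*q^4 - 2.8134*q^3 + 2.249*q^2 + 15.0312*q + 5.9192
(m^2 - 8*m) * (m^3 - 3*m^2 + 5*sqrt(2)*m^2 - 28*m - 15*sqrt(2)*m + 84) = m^5 - 11*m^4 + 5*sqrt(2)*m^4 - 55*sqrt(2)*m^3 - 4*m^3 + 120*sqrt(2)*m^2 + 308*m^2 - 672*m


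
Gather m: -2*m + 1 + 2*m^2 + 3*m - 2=2*m^2 + m - 1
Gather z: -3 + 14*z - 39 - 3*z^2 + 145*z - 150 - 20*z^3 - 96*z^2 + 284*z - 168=-20*z^3 - 99*z^2 + 443*z - 360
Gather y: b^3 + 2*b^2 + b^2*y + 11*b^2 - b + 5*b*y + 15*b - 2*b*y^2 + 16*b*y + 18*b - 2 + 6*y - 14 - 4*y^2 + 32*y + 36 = b^3 + 13*b^2 + 32*b + y^2*(-2*b - 4) + y*(b^2 + 21*b + 38) + 20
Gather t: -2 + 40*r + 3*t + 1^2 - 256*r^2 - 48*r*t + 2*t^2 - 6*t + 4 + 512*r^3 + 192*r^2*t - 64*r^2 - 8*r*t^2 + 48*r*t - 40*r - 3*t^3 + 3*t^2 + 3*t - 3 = 512*r^3 + 192*r^2*t - 320*r^2 - 3*t^3 + t^2*(5 - 8*r)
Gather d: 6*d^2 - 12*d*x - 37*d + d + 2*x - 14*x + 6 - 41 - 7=6*d^2 + d*(-12*x - 36) - 12*x - 42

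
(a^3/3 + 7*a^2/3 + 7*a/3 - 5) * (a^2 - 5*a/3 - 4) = a^5/3 + 16*a^4/9 - 26*a^3/9 - 164*a^2/9 - a + 20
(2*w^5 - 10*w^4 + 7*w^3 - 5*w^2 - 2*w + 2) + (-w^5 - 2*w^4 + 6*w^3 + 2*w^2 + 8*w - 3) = w^5 - 12*w^4 + 13*w^3 - 3*w^2 + 6*w - 1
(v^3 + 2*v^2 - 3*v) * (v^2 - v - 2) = v^5 + v^4 - 7*v^3 - v^2 + 6*v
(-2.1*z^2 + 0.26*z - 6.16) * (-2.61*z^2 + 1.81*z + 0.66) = 5.481*z^4 - 4.4796*z^3 + 15.1622*z^2 - 10.978*z - 4.0656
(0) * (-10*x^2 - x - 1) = 0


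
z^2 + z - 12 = (z - 3)*(z + 4)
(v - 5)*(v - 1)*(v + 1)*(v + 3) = v^4 - 2*v^3 - 16*v^2 + 2*v + 15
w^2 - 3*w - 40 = (w - 8)*(w + 5)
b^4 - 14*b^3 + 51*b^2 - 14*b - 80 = (b - 8)*(b - 5)*(b - 2)*(b + 1)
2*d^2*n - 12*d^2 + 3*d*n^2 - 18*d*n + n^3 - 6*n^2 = (d + n)*(2*d + n)*(n - 6)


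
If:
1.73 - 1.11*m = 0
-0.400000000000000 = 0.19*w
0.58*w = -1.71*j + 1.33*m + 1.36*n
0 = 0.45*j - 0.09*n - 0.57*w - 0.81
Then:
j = -1.80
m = 1.56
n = -4.69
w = -2.11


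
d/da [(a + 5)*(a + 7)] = 2*a + 12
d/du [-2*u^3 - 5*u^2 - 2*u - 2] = -6*u^2 - 10*u - 2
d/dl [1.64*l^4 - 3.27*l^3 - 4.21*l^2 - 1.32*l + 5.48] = 6.56*l^3 - 9.81*l^2 - 8.42*l - 1.32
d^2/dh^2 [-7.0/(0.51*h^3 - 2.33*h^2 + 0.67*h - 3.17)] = ((21.42*h - 32.62)*(0.51*h^3 - 2.33*h^2 + 0.67*h - 3.17) - 7.0*(1.53*h^2 - 4.66*h + 0.67)*(3.06*h^2 - 9.32*h + 1.34))/(0.51*h^3 - 2.33*h^2 + 0.67*h - 3.17)^3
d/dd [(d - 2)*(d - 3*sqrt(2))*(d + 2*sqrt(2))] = 3*d^2 - 4*d - 2*sqrt(2)*d - 12 + 2*sqrt(2)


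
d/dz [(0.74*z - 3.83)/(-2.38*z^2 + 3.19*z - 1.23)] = (1.7612*z^2 - 18.2308*z + 11.3075)/(5.6644*z^4 - 15.1844*z^3 + 16.0309*z^2 - 7.8474*z + 1.5129)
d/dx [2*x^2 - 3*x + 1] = 4*x - 3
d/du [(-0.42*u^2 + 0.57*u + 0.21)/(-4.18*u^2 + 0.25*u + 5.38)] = (2.2776*u^2 - 2.7636*u + 3.0141)/(17.4724*u^4 - 2.09*u^3 - 44.9143*u^2 + 2.69*u + 28.9444)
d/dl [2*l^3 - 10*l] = 6*l^2 - 10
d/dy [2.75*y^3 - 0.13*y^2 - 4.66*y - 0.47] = 8.25*y^2 - 0.26*y - 4.66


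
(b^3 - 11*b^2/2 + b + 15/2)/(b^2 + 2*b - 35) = (2*b^2 - b - 3)/(2*(b + 7))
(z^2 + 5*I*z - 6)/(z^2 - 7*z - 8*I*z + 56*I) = (z^2 + 5*I*z - 6)/(z^2 - 7*z - 8*I*z + 56*I)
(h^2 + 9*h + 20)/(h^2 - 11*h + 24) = (h^2 + 9*h + 20)/(h^2 - 11*h + 24)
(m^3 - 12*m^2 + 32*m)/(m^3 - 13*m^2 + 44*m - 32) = m/(m - 1)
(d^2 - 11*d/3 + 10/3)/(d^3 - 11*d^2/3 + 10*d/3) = 1/d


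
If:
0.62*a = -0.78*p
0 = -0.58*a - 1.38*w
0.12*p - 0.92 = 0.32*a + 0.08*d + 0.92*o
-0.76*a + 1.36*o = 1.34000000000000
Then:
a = -2.37931034482759*w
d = 27.644679357154*w - 22.8308823529412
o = 0.985294117647059 - 1.32961460446247*w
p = 1.89124668435013*w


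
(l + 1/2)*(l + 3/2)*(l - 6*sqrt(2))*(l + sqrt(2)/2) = l^4 - 11*sqrt(2)*l^3/2 + 2*l^3 - 11*sqrt(2)*l^2 - 21*l^2/4 - 12*l - 33*sqrt(2)*l/8 - 9/2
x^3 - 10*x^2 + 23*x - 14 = (x - 7)*(x - 2)*(x - 1)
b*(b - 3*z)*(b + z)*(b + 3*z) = b^4 + b^3*z - 9*b^2*z^2 - 9*b*z^3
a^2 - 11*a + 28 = (a - 7)*(a - 4)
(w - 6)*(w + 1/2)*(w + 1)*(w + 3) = w^4 - 3*w^3/2 - 22*w^2 - 57*w/2 - 9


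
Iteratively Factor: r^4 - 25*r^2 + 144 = (r - 3)*(r^3 + 3*r^2 - 16*r - 48) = (r - 4)*(r - 3)*(r^2 + 7*r + 12) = (r - 4)*(r - 3)*(r + 3)*(r + 4)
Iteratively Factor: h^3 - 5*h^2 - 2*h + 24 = (h - 3)*(h^2 - 2*h - 8) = (h - 3)*(h + 2)*(h - 4)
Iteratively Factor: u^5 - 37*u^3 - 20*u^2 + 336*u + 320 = (u + 1)*(u^4 - u^3 - 36*u^2 + 16*u + 320) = (u + 1)*(u + 4)*(u^3 - 5*u^2 - 16*u + 80) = (u + 1)*(u + 4)^2*(u^2 - 9*u + 20) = (u - 5)*(u + 1)*(u + 4)^2*(u - 4)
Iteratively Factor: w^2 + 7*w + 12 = (w + 4)*(w + 3)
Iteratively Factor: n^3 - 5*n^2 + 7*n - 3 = (n - 1)*(n^2 - 4*n + 3) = (n - 1)^2*(n - 3)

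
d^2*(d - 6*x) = d^3 - 6*d^2*x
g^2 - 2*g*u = g*(g - 2*u)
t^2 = t^2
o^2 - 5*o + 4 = (o - 4)*(o - 1)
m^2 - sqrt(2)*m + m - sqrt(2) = (m + 1)*(m - sqrt(2))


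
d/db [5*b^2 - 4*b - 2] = 10*b - 4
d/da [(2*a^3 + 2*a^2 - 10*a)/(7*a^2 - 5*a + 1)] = 2*(7*a^4 - 10*a^3 + 33*a^2 + 2*a - 5)/(49*a^4 - 70*a^3 + 39*a^2 - 10*a + 1)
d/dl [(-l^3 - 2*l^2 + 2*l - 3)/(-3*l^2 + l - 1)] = (3*l^4 - 2*l^3 + 7*l^2 - 14*l + 1)/(9*l^4 - 6*l^3 + 7*l^2 - 2*l + 1)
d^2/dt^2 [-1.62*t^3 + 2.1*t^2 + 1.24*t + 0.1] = 4.2 - 9.72*t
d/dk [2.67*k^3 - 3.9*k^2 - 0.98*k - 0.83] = 8.01*k^2 - 7.8*k - 0.98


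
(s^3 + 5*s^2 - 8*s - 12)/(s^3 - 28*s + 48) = (s + 1)/(s - 4)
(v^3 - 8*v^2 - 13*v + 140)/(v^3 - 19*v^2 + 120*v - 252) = (v^2 - v - 20)/(v^2 - 12*v + 36)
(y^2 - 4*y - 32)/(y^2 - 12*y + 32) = (y + 4)/(y - 4)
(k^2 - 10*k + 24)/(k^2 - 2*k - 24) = (k - 4)/(k + 4)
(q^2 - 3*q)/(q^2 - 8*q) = (q - 3)/(q - 8)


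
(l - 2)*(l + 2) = l^2 - 4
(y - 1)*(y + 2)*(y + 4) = y^3 + 5*y^2 + 2*y - 8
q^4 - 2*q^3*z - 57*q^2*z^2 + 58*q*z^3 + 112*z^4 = (q - 8*z)*(q - 2*z)*(q + z)*(q + 7*z)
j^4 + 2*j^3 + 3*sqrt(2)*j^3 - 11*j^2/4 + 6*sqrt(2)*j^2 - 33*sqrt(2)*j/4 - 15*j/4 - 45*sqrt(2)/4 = (j - 3/2)*(j + 1)*(j + 5/2)*(j + 3*sqrt(2))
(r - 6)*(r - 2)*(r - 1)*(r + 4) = r^4 - 5*r^3 - 16*r^2 + 68*r - 48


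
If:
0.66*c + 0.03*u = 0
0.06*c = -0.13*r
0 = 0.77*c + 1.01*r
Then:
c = 0.00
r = 0.00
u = 0.00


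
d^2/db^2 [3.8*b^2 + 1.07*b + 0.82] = 7.60000000000000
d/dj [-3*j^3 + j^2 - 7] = j*(2 - 9*j)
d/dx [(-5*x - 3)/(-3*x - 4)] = 11/(3*x + 4)^2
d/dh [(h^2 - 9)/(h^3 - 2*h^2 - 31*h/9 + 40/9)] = 9*(-9*h^4 + 212*h^2 - 244*h - 279)/(81*h^6 - 324*h^5 - 234*h^4 + 1836*h^3 - 479*h^2 - 2480*h + 1600)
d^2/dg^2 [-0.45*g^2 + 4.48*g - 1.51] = -0.900000000000000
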